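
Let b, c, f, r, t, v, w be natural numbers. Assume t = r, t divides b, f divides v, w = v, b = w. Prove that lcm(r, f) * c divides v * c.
b = w and t divides b, hence t divides w. Since t = r, r divides w. From w = v, r divides v. f divides v, so lcm(r, f) divides v. Then lcm(r, f) * c divides v * c.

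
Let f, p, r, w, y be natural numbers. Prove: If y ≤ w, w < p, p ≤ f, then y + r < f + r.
y ≤ w and w < p, hence y < p. Since p ≤ f, y < f. Then y + r < f + r.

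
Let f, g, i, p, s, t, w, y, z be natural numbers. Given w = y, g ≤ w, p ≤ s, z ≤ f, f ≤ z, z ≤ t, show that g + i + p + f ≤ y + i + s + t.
Because w = y and g ≤ w, g ≤ y. Then g + i ≤ y + i. Since p ≤ s, g + i + p ≤ y + i + s. z ≤ f and f ≤ z, thus z = f. From z ≤ t, f ≤ t. Since g + i + p ≤ y + i + s, g + i + p + f ≤ y + i + s + t.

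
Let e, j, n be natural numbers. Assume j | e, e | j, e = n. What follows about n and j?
n = j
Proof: j | e and e | j, thus j = e. Since e = n, j = n. Then n = j.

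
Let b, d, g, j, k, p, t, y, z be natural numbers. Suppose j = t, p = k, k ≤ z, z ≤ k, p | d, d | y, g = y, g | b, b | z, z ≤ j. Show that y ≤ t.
Since k ≤ z and z ≤ k, k = z. Since p = k, p = z. p | d and d | y, therefore p | y. Since p = z, z | y. g = y and g | b, so y | b. Since b | z, y | z. Because z | y, z = y. Since z ≤ j, y ≤ j. j = t, so y ≤ t.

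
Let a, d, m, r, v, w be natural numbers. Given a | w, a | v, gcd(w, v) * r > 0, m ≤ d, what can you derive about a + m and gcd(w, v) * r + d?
a + m ≤ gcd(w, v) * r + d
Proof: a | w and a | v, hence a | gcd(w, v). Then a | gcd(w, v) * r. gcd(w, v) * r > 0, so a ≤ gcd(w, v) * r. Since m ≤ d, a + m ≤ gcd(w, v) * r + d.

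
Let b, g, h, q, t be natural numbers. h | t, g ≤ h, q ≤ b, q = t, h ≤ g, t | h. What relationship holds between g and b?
g ≤ b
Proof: t | h and h | t, therefore t = h. h ≤ g and g ≤ h, therefore h = g. t = h, so t = g. q = t and q ≤ b, thus t ≤ b. t = g, so g ≤ b.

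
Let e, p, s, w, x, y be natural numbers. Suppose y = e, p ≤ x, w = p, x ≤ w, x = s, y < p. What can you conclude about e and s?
e < s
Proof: w = p and x ≤ w, hence x ≤ p. p ≤ x, so p = x. From x = s, p = s. y < p, so y < s. From y = e, e < s.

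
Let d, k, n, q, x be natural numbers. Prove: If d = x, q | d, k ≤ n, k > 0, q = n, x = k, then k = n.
Because d = x and x = k, d = k. Since q | d, q | k. Since q = n, n | k. k > 0, so n ≤ k. Since k ≤ n, k = n.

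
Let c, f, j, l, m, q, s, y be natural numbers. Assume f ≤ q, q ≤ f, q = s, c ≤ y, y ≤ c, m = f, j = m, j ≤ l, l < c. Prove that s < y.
From f ≤ q and q ≤ f, f = q. q = s, so f = s. Since c ≤ y and y ≤ c, c = y. Since j = m and j ≤ l, m ≤ l. l < c, so m < c. Since m = f, f < c. Since c = y, f < y. Since f = s, s < y.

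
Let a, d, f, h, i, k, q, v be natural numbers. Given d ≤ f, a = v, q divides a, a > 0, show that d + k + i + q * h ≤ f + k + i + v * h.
d ≤ f, therefore d + k ≤ f + k. Then d + k + i ≤ f + k + i. From q divides a and a > 0, q ≤ a. a = v, so q ≤ v. By multiplying by a non-negative, q * h ≤ v * h. d + k + i ≤ f + k + i, so d + k + i + q * h ≤ f + k + i + v * h.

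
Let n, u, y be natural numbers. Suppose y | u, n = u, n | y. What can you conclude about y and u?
y = u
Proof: Since n = u and n | y, u | y. Since y | u, u = y. Then y = u.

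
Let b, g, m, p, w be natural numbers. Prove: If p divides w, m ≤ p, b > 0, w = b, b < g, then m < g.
w = b and p divides w, thus p divides b. b > 0, so p ≤ b. m ≤ p, so m ≤ b. Since b < g, m < g.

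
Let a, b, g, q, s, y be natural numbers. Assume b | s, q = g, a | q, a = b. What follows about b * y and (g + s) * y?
b * y | (g + s) * y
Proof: a = b and a | q, therefore b | q. Since q = g, b | g. Since b | s, b | g + s. Then b * y | (g + s) * y.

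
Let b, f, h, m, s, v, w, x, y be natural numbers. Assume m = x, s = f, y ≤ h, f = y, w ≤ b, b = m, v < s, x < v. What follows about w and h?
w < h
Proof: b = m and m = x, so b = x. Since w ≤ b, w ≤ x. s = f and v < s, so v < f. f = y, so v < y. Since x < v, x < y. From y ≤ h, x < h. Since w ≤ x, w < h.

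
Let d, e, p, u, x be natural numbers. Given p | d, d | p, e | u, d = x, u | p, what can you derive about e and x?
e | x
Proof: Since p | d and d | p, p = d. Since d = x, p = x. From e | u and u | p, e | p. p = x, so e | x.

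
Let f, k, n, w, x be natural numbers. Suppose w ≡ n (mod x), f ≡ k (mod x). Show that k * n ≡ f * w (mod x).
Since f ≡ k (mod x) and w ≡ n (mod x), f * w ≡ k * n (mod x). Then k * n ≡ f * w (mod x).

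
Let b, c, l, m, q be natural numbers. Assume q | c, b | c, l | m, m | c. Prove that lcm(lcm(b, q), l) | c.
Since b | c and q | c, lcm(b, q) | c. l | m and m | c, so l | c. Since lcm(b, q) | c, lcm(lcm(b, q), l) | c.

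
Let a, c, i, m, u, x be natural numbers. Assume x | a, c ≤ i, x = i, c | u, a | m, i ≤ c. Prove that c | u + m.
i ≤ c and c ≤ i, hence i = c. From x = i, x = c. Because x | a and a | m, x | m. Since x = c, c | m. Since c | u, c | u + m.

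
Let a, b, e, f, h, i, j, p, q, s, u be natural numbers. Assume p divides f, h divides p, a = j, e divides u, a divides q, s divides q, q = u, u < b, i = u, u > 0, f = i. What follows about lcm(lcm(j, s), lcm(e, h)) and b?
lcm(lcm(j, s), lcm(e, h)) < b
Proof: Since a = j and a divides q, j divides q. Since s divides q, lcm(j, s) divides q. q = u, so lcm(j, s) divides u. Because f = i and i = u, f = u. From p divides f, p divides u. From h divides p, h divides u. e divides u, so lcm(e, h) divides u. Because lcm(j, s) divides u, lcm(lcm(j, s), lcm(e, h)) divides u. Since u > 0, lcm(lcm(j, s), lcm(e, h)) ≤ u. u < b, so lcm(lcm(j, s), lcm(e, h)) < b.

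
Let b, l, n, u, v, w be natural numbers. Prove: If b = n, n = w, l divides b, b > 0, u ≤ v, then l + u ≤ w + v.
Because b = n and n = w, b = w. Since l divides b and b > 0, l ≤ b. Because b = w, l ≤ w. u ≤ v, so l + u ≤ w + v.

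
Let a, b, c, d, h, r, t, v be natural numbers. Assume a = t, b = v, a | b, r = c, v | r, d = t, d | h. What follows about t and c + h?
t | c + h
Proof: b = v and a | b, thus a | v. r = c and v | r, therefore v | c. Since a | v, a | c. Since a = t, t | c. d = t and d | h, so t | h. t | c, so t | c + h.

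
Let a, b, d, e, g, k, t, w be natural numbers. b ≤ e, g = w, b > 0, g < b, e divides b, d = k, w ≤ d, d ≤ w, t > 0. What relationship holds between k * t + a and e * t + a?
k * t + a < e * t + a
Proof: Since w ≤ d and d ≤ w, w = d. Because d = k, w = k. Since g = w, g = k. e divides b and b > 0, therefore e ≤ b. Since b ≤ e, b = e. From g < b, g < e. Since g = k, k < e. Since t > 0, by multiplying by a positive, k * t < e * t. Then k * t + a < e * t + a.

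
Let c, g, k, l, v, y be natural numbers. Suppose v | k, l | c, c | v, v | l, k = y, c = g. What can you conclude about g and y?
g | y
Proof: v | l and l | c, hence v | c. c | v, so v = c. Since c = g, v = g. k = y and v | k, so v | y. From v = g, g | y.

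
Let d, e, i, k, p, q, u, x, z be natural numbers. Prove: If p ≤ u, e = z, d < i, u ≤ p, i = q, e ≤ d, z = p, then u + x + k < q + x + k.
e = z and z = p, thus e = p. p ≤ u and u ≤ p, so p = u. Because e = p, e = u. Since i = q and d < i, d < q. From e ≤ d, e < q. Since e = u, u < q. Then u + x < q + x. Then u + x + k < q + x + k.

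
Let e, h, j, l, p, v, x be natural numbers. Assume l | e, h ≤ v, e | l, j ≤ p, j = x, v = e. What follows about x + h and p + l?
x + h ≤ p + l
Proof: j = x and j ≤ p, thus x ≤ p. Because e | l and l | e, e = l. v = e and h ≤ v, so h ≤ e. Since e = l, h ≤ l. Since x ≤ p, x + h ≤ p + l.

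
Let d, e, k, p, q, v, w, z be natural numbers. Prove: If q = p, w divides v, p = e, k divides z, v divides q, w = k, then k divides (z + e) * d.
w = k and w divides v, hence k divides v. Since q = p and p = e, q = e. Since v divides q, v divides e. Since k divides v, k divides e. k divides z, so k divides z + e. Then k divides (z + e) * d.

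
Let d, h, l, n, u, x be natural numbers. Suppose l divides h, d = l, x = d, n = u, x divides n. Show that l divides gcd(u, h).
x = d and x divides n, therefore d divides n. Because d = l, l divides n. n = u, so l divides u. l divides h, so l divides gcd(u, h).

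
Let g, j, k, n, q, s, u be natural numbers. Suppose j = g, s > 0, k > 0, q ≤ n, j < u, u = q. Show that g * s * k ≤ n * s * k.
Since j = g and j < u, g < u. Since u = q, g < q. Since q ≤ n, g < n. Since s > 0, g * s < n * s. Since k > 0, g * s * k < n * s * k. Then g * s * k ≤ n * s * k.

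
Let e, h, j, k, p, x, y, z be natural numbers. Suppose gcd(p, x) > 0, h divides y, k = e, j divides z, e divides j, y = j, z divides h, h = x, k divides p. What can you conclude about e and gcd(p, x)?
e ≤ gcd(p, x)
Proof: From k = e and k divides p, e divides p. From j divides z and z divides h, j divides h. y = j and h divides y, so h divides j. j divides h, so j = h. Since h = x, j = x. e divides j, so e divides x. Since e divides p, e divides gcd(p, x). Since gcd(p, x) > 0, e ≤ gcd(p, x).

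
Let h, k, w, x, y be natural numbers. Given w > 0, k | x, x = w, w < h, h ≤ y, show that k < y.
x = w and k | x, thus k | w. Since w > 0, k ≤ w. w < h and h ≤ y, so w < y. Since k ≤ w, k < y.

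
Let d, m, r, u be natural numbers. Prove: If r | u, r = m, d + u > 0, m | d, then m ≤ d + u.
Because r = m and r | u, m | u. Since m | d, m | d + u. d + u > 0, so m ≤ d + u.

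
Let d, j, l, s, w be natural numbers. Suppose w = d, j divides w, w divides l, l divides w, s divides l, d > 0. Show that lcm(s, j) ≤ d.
Since l divides w and w divides l, l = w. s divides l, so s divides w. Since j divides w, lcm(s, j) divides w. Since w = d, lcm(s, j) divides d. Since d > 0, lcm(s, j) ≤ d.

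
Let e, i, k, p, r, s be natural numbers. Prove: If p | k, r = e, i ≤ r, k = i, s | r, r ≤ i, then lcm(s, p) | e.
Because i ≤ r and r ≤ i, i = r. Since k = i, k = r. Since p | k, p | r. Since s | r, lcm(s, p) | r. r = e, so lcm(s, p) | e.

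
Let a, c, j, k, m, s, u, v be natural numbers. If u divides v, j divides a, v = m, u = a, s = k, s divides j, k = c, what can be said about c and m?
c divides m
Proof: s = k and k = c, thus s = c. s divides j and j divides a, therefore s divides a. u = a and u divides v, thus a divides v. Since s divides a, s divides v. v = m, so s divides m. s = c, so c divides m.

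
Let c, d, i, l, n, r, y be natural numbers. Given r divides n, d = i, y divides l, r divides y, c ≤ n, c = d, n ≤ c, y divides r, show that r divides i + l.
n ≤ c and c ≤ n, so n = c. Since c = d, n = d. d = i, so n = i. From r divides n, r divides i. From y divides r and r divides y, y = r. Since y divides l, r divides l. Since r divides i, r divides i + l.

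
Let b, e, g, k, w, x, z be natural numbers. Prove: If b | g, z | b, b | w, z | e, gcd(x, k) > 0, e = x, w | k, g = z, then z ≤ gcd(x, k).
e = x and z | e, so z | x. g = z and b | g, hence b | z. z | b, so b = z. From b | w, z | w. w | k, so z | k. Since z | x, z | gcd(x, k). Since gcd(x, k) > 0, z ≤ gcd(x, k).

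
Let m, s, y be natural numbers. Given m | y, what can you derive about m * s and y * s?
m * s | y * s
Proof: m | y. By multiplying both sides, m * s | y * s.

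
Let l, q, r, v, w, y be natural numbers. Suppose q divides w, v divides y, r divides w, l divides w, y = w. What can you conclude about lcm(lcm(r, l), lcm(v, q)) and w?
lcm(lcm(r, l), lcm(v, q)) divides w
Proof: Since r divides w and l divides w, lcm(r, l) divides w. Since y = w and v divides y, v divides w. Since q divides w, lcm(v, q) divides w. Since lcm(r, l) divides w, lcm(lcm(r, l), lcm(v, q)) divides w.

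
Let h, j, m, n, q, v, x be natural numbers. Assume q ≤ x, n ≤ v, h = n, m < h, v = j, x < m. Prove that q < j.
Since x < m and m < h, x < h. Since h = n, x < n. Because v = j and n ≤ v, n ≤ j. Since x < n, x < j. q ≤ x, so q < j.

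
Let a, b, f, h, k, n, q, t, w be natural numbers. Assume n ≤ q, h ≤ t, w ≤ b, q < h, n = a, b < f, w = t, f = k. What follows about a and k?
a < k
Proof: Because q < h and h ≤ t, q < t. w ≤ b and b < f, so w < f. Since w = t, t < f. q < t, so q < f. Since n ≤ q, n < f. Since n = a, a < f. Since f = k, a < k.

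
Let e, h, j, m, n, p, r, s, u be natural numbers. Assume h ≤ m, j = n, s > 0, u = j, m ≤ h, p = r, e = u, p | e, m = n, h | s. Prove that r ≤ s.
Because u = j and j = n, u = n. Since e = u and p | e, p | u. u = n, so p | n. h ≤ m and m ≤ h, hence h = m. Because m = n, h = n. Since h | s, n | s. Since p | n, p | s. p = r, so r | s. Since s > 0, r ≤ s.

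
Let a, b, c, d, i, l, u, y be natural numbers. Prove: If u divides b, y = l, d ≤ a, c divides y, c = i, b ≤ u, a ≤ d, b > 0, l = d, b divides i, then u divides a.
y = l and l = d, thus y = d. d ≤ a and a ≤ d, thus d = a. Because y = d, y = a. From u divides b and b > 0, u ≤ b. Since b ≤ u, b = u. c = i and c divides y, therefore i divides y. Since b divides i, b divides y. b = u, so u divides y. y = a, so u divides a.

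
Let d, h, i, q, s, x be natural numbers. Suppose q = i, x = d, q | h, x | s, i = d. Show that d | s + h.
From x = d and x | s, d | s. Since q = i and q | h, i | h. i = d, so d | h. Since d | s, d | s + h.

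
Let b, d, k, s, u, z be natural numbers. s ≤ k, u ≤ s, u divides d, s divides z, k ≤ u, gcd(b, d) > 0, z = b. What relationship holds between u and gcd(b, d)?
u ≤ gcd(b, d)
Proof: s ≤ k and k ≤ u, hence s ≤ u. u ≤ s, so s = u. z = b and s divides z, hence s divides b. s = u, so u divides b. Because u divides d, u divides gcd(b, d). gcd(b, d) > 0, so u ≤ gcd(b, d).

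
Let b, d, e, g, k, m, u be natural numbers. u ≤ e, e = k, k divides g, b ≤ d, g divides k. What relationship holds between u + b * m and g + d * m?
u + b * m ≤ g + d * m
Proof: k divides g and g divides k, therefore k = g. e = k, so e = g. Since u ≤ e, u ≤ g. Because b ≤ d, by multiplying by a non-negative, b * m ≤ d * m. u ≤ g, so u + b * m ≤ g + d * m.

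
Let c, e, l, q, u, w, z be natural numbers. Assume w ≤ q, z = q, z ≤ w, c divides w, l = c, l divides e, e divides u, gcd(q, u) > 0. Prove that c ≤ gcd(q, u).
z = q and z ≤ w, thus q ≤ w. w ≤ q, so w = q. Since c divides w, c divides q. l = c and l divides e, thus c divides e. e divides u, so c divides u. Since c divides q, c divides gcd(q, u). Since gcd(q, u) > 0, c ≤ gcd(q, u).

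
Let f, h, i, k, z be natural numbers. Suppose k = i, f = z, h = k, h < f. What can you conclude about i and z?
i < z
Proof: From h = k and k = i, h = i. Since h < f, i < f. Since f = z, i < z.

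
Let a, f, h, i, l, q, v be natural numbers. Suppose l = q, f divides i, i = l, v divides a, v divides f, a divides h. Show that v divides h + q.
v divides a and a divides h, thus v divides h. Because i = l and f divides i, f divides l. From v divides f, v divides l. l = q, so v divides q. v divides h, so v divides h + q.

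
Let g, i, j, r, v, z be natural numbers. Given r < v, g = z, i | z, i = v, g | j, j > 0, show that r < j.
Since i = v and i | z, v | z. From g = z and g | j, z | j. Since v | z, v | j. j > 0, so v ≤ j. Since r < v, r < j.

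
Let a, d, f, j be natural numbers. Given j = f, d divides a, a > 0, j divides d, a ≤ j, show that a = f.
Because j divides d and d divides a, j divides a. a > 0, so j ≤ a. a ≤ j, so a = j. Since j = f, a = f.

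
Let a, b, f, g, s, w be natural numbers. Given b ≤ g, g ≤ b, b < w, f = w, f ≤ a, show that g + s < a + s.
b ≤ g and g ≤ b, so b = g. b < w, so g < w. f = w and f ≤ a, so w ≤ a. Because g < w, g < a. Then g + s < a + s.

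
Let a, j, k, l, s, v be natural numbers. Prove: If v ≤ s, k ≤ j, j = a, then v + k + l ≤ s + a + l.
j = a and k ≤ j, hence k ≤ a. v ≤ s, so v + k ≤ s + a. Then v + k + l ≤ s + a + l.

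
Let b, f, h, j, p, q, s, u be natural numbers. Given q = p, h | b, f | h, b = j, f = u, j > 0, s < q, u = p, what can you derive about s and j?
s < j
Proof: Because q = p and s < q, s < p. f | h and h | b, hence f | b. b = j, so f | j. f = u, so u | j. Because u = p, p | j. From j > 0, p ≤ j. Because s < p, s < j.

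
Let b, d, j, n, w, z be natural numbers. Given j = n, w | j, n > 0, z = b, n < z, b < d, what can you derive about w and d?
w < d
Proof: Since j = n and w | j, w | n. Since n > 0, w ≤ n. z = b and n < z, thus n < b. b < d, so n < d. Since w ≤ n, w < d.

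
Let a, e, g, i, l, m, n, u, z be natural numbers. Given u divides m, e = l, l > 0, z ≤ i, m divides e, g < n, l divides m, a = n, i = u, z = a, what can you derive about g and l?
g < l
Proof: Since z = a and a = n, z = n. i = u and z ≤ i, thus z ≤ u. From z = n, n ≤ u. From g < n, g < u. e = l and m divides e, hence m divides l. l divides m, so m = l. Since u divides m, u divides l. l > 0, so u ≤ l. Because g < u, g < l.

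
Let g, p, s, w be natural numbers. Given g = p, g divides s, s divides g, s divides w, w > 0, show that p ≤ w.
s divides g and g divides s, so s = g. Since s divides w, g divides w. w > 0, so g ≤ w. g = p, so p ≤ w.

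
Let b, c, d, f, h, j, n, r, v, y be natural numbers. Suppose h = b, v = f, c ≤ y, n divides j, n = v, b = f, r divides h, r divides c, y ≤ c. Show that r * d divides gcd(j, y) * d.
h = b and r divides h, so r divides b. b = f, so r divides f. n = v and n divides j, therefore v divides j. v = f, so f divides j. Since r divides f, r divides j. c ≤ y and y ≤ c, therefore c = y. Since r divides c, r divides y. r divides j, so r divides gcd(j, y). Then r * d divides gcd(j, y) * d.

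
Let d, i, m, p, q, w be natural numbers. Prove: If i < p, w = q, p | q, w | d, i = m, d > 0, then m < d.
Because w = q and w | d, q | d. p | q, so p | d. Since d > 0, p ≤ d. Since i < p, i < d. i = m, so m < d.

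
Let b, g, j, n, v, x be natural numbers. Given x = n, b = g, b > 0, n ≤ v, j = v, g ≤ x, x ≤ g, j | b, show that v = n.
Because g ≤ x and x ≤ g, g = x. Since b = g, b = x. x = n, so b = n. Because j | b and b > 0, j ≤ b. j = v, so v ≤ b. Since b = n, v ≤ n. n ≤ v, so n = v. Then v = n.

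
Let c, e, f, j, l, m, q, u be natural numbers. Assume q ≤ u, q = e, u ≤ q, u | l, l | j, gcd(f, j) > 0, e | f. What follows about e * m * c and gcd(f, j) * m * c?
e * m * c ≤ gcd(f, j) * m * c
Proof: u ≤ q and q ≤ u, thus u = q. Since q = e, u = e. Because u | l and l | j, u | j. u = e, so e | j. e | f, so e | gcd(f, j). gcd(f, j) > 0, so e ≤ gcd(f, j). Then e * m ≤ gcd(f, j) * m. Then e * m * c ≤ gcd(f, j) * m * c.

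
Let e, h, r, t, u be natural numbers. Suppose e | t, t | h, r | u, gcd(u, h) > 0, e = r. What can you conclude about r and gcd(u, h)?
r ≤ gcd(u, h)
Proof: e | t and t | h, thus e | h. e = r, so r | h. Since r | u, r | gcd(u, h). Since gcd(u, h) > 0, r ≤ gcd(u, h).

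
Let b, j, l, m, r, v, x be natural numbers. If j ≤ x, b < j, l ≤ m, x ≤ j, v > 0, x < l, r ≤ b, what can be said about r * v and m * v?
r * v < m * v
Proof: r ≤ b and b < j, therefore r < j. x ≤ j and j ≤ x, therefore x = j. Because x < l, j < l. Since r < j, r < l. l ≤ m, so r < m. From v > 0, by multiplying by a positive, r * v < m * v.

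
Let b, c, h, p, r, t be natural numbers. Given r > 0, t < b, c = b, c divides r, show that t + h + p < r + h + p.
From c divides r and r > 0, c ≤ r. c = b, so b ≤ r. Since t < b, t < r. Then t + h < r + h. Then t + h + p < r + h + p.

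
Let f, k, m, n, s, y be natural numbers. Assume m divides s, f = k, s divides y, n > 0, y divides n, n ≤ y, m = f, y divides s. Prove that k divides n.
y divides n and n > 0, so y ≤ n. n ≤ y, so y = n. m = f and f = k, so m = k. s divides y and y divides s, thus s = y. m divides s, so m divides y. m = k, so k divides y. Since y = n, k divides n.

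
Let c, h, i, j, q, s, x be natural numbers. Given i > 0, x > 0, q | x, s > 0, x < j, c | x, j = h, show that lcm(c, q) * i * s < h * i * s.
c | x and q | x, therefore lcm(c, q) | x. x > 0, so lcm(c, q) ≤ x. x < j, so lcm(c, q) < j. j = h, so lcm(c, q) < h. Since i > 0, lcm(c, q) * i < h * i. Since s > 0, lcm(c, q) * i * s < h * i * s.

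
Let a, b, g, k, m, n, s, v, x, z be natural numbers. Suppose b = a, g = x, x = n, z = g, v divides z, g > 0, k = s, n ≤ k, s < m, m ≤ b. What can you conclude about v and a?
v < a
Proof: g = x and x = n, so g = n. z = g and v divides z, so v divides g. Since g > 0, v ≤ g. g = n, so v ≤ n. k = s and n ≤ k, therefore n ≤ s. Since v ≤ n, v ≤ s. Since s < m and m ≤ b, s < b. Since v ≤ s, v < b. b = a, so v < a.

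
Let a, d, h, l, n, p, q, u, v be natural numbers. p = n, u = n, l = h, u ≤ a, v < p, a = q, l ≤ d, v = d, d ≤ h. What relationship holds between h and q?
h < q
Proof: l = h and l ≤ d, thus h ≤ d. Since d ≤ h, d = h. v = d and v < p, therefore d < p. p = n, so d < n. Because u = n and u ≤ a, n ≤ a. d < n, so d < a. Because a = q, d < q. d = h, so h < q.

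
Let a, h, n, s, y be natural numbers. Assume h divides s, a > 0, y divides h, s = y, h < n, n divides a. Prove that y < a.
s = y and h divides s, thus h divides y. y divides h, so h = y. n divides a and a > 0, therefore n ≤ a. Since h < n, h < a. From h = y, y < a.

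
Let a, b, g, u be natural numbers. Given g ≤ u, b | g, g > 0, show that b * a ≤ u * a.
b | g and g > 0, thus b ≤ g. g ≤ u, so b ≤ u. Then b * a ≤ u * a.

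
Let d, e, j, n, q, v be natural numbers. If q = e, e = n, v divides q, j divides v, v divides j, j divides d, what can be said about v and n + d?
v divides n + d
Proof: Because q = e and e = n, q = n. v divides q, so v divides n. j divides v and v divides j, hence j = v. Since j divides d, v divides d. v divides n, so v divides n + d.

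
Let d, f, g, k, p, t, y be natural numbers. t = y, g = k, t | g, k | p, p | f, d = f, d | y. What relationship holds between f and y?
f = y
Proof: g = k and t | g, so t | k. k | p, so t | p. Since p | f, t | f. Since t = y, y | f. d = f and d | y, thus f | y. y | f, so y = f. Then f = y.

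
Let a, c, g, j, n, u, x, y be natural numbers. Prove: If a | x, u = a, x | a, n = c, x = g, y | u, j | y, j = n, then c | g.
Since a | x and x | a, a = x. Since x = g, a = g. From j = n and n = c, j = c. u = a and y | u, so y | a. Since j | y, j | a. j = c, so c | a. Since a = g, c | g.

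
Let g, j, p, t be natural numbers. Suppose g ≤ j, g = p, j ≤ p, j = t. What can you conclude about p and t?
p = t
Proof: Because g = p and g ≤ j, p ≤ j. j ≤ p, so p = j. j = t, so p = t.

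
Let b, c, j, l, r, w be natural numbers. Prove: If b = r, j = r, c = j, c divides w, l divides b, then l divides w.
b = r and l divides b, thus l divides r. c = j and j = r, so c = r. c divides w, so r divides w. l divides r, so l divides w.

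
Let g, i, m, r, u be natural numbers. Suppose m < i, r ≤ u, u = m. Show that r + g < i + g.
u = m and r ≤ u, so r ≤ m. m < i, so r < i. Then r + g < i + g.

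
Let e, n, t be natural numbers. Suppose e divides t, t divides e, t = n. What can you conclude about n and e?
n = e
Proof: Since e divides t and t divides e, e = t. Since t = n, e = n. Then n = e.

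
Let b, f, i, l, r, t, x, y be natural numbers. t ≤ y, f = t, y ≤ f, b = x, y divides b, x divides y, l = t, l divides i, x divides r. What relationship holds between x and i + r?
x divides i + r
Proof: f = t and y ≤ f, so y ≤ t. Since t ≤ y, t = y. b = x and y divides b, thus y divides x. Since x divides y, y = x. Since t = y, t = x. Because l = t and l divides i, t divides i. t = x, so x divides i. Since x divides r, x divides i + r.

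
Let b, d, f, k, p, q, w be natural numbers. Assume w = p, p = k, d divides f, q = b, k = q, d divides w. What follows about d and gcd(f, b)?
d divides gcd(f, b)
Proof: p = k and k = q, so p = q. q = b, so p = b. w = p and d divides w, thus d divides p. Since p = b, d divides b. d divides f, so d divides gcd(f, b).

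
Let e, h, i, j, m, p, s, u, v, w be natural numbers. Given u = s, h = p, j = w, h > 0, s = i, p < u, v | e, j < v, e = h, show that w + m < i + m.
Because j = w and j < v, w < v. u = s and s = i, hence u = i. Since e = h and v | e, v | h. Since h > 0, v ≤ h. h = p, so v ≤ p. Since p < u, v < u. Since u = i, v < i. Since w < v, w < i. Then w + m < i + m.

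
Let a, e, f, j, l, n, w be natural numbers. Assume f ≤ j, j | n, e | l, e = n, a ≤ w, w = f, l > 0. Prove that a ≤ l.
w = f and a ≤ w, so a ≤ f. Since f ≤ j, a ≤ j. e = n and e | l, so n | l. Since j | n, j | l. l > 0, so j ≤ l. a ≤ j, so a ≤ l.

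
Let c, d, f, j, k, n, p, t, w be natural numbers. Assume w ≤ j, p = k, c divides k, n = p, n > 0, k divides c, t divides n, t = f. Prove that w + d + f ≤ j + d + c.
Because w ≤ j, w + d ≤ j + d. k divides c and c divides k, thus k = c. From n = p and p = k, n = k. Because t divides n and n > 0, t ≤ n. Since n = k, t ≤ k. t = f, so f ≤ k. Since k = c, f ≤ c. Since w + d ≤ j + d, w + d + f ≤ j + d + c.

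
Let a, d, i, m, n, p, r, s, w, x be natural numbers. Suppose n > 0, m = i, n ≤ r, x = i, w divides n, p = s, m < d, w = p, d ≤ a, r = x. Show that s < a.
r = x and x = i, therefore r = i. w = p and w divides n, therefore p divides n. Since n > 0, p ≤ n. From n ≤ r, p ≤ r. Since r = i, p ≤ i. Because p = s, s ≤ i. Because m < d and d ≤ a, m < a. m = i, so i < a. s ≤ i, so s < a.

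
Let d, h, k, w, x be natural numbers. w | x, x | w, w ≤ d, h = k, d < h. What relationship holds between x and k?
x < k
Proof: Because w | x and x | w, w = x. Since w ≤ d, x ≤ d. Because h = k and d < h, d < k. Since x ≤ d, x < k.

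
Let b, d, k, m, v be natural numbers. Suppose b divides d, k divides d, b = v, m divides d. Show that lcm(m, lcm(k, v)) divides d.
From b = v and b divides d, v divides d. Since k divides d, lcm(k, v) divides d. m divides d, so lcm(m, lcm(k, v)) divides d.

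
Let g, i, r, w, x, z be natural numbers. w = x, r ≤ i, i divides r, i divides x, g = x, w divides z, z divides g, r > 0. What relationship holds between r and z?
r divides z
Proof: i divides r and r > 0, thus i ≤ r. From r ≤ i, i = r. w = x and w divides z, therefore x divides z. Because g = x and z divides g, z divides x. From x divides z, x = z. i divides x, so i divides z. i = r, so r divides z.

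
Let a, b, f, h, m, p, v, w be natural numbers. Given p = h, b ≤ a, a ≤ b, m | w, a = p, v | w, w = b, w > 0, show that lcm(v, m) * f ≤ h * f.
Since b ≤ a and a ≤ b, b = a. Since a = p, b = p. p = h, so b = h. v | w and m | w, hence lcm(v, m) | w. Because w > 0, lcm(v, m) ≤ w. w = b, so lcm(v, m) ≤ b. Since b = h, lcm(v, m) ≤ h. Then lcm(v, m) * f ≤ h * f.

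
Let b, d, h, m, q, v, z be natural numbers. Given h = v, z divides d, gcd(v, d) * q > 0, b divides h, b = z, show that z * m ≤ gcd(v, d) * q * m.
From b = z and b divides h, z divides h. h = v, so z divides v. z divides d, so z divides gcd(v, d). Then z divides gcd(v, d) * q. gcd(v, d) * q > 0, so z ≤ gcd(v, d) * q. By multiplying by a non-negative, z * m ≤ gcd(v, d) * q * m.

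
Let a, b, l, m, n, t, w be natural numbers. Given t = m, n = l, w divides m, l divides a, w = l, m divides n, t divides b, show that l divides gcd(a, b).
n = l and m divides n, thus m divides l. w = l and w divides m, thus l divides m. Since m divides l, m = l. t = m, so t = l. From t divides b, l divides b. Since l divides a, l divides gcd(a, b).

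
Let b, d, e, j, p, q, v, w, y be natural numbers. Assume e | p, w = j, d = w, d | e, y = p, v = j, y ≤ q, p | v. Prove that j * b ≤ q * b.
From v = j and p | v, p | j. d = w and d | e, so w | e. Since e | p, w | p. Because w = j, j | p. Since p | j, p = j. y = p and y ≤ q, therefore p ≤ q. Since p = j, j ≤ q. Then j * b ≤ q * b.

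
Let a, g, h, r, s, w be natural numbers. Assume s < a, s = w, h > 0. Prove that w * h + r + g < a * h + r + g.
s = w and s < a, hence w < a. Because h > 0, by multiplying by a positive, w * h < a * h. Then w * h + r < a * h + r. Then w * h + r + g < a * h + r + g.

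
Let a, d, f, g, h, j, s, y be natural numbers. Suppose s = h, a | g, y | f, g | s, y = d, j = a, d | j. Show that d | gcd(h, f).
j = a and d | j, hence d | a. a | g and g | s, hence a | s. s = h, so a | h. d | a, so d | h. Because y = d and y | f, d | f. Since d | h, d | gcd(h, f).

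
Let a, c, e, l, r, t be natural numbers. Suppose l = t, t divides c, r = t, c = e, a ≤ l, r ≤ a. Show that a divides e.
r = t and r ≤ a, thus t ≤ a. l = t and a ≤ l, hence a ≤ t. t ≤ a, so t = a. c = e and t divides c, thus t divides e. t = a, so a divides e.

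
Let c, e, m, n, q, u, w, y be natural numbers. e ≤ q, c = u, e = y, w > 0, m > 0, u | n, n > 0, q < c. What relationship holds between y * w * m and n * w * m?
y * w * m < n * w * m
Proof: e ≤ q and q < c, therefore e < c. e = y, so y < c. Since c = u, y < u. Because u | n and n > 0, u ≤ n. y < u, so y < n. Since w > 0, y * w < n * w. From m > 0, y * w * m < n * w * m.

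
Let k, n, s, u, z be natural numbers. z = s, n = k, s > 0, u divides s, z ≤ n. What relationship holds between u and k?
u ≤ k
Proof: Since u divides s and s > 0, u ≤ s. z = s and z ≤ n, thus s ≤ n. Since u ≤ s, u ≤ n. n = k, so u ≤ k.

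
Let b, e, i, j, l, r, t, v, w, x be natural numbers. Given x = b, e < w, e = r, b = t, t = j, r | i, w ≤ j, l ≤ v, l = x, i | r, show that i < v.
r | i and i | r, thus r = i. Because e < w and w ≤ j, e < j. e = r, so r < j. From r = i, i < j. Since x = b and b = t, x = t. Since t = j, x = j. Because l = x and l ≤ v, x ≤ v. Since x = j, j ≤ v. Since i < j, i < v.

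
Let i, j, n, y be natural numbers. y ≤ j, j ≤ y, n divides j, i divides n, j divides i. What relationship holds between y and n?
y = n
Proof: j divides i and i divides n, so j divides n. Since n divides j, n = j. Since j ≤ y and y ≤ j, j = y. Since n = j, n = y. Then y = n.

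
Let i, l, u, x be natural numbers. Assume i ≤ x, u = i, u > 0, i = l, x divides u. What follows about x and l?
x = l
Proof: Because x divides u and u > 0, x ≤ u. Since u = i, x ≤ i. Since i ≤ x, x = i. i = l, so x = l.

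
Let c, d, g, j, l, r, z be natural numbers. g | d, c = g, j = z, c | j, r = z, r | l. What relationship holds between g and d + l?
g | d + l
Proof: Since j = z and c | j, c | z. c = g, so g | z. From r = z and r | l, z | l. g | z, so g | l. g | d, so g | d + l.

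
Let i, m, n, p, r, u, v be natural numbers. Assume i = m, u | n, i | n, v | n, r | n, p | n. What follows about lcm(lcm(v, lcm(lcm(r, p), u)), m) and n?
lcm(lcm(v, lcm(lcm(r, p), u)), m) | n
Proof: r | n and p | n, thus lcm(r, p) | n. u | n, so lcm(lcm(r, p), u) | n. Since v | n, lcm(v, lcm(lcm(r, p), u)) | n. i = m and i | n, therefore m | n. Since lcm(v, lcm(lcm(r, p), u)) | n, lcm(lcm(v, lcm(lcm(r, p), u)), m) | n.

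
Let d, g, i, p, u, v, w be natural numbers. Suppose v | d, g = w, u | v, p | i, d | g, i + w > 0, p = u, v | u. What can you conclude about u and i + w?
u ≤ i + w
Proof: p = u and p | i, therefore u | i. v | u and u | v, therefore v = u. Because v | d and d | g, v | g. Since v = u, u | g. g = w, so u | w. Since u | i, u | i + w. Since i + w > 0, u ≤ i + w.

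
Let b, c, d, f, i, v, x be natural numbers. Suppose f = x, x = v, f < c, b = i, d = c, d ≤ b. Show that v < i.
f = x and x = v, hence f = v. Because f < c, v < c. Since d = c and d ≤ b, c ≤ b. Since b = i, c ≤ i. v < c, so v < i.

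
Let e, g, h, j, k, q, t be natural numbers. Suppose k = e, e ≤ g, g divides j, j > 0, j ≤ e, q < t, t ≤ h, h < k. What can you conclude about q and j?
q < j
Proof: g divides j and j > 0, thus g ≤ j. Since e ≤ g, e ≤ j. Since j ≤ e, e = j. Since k = e, k = j. Because q < t and t ≤ h, q < h. h < k, so q < k. From k = j, q < j.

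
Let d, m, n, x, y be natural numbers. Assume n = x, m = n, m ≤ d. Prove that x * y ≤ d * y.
m = n and n = x, so m = x. Since m ≤ d, x ≤ d. Then x * y ≤ d * y.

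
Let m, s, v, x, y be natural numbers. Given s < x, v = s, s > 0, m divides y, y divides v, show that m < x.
Since v = s and y divides v, y divides s. m divides y, so m divides s. Since s > 0, m ≤ s. Since s < x, m < x.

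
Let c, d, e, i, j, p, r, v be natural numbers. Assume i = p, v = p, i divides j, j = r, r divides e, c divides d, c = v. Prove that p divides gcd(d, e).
From c = v and v = p, c = p. Since c divides d, p divides d. j = r and i divides j, hence i divides r. r divides e, so i divides e. i = p, so p divides e. p divides d, so p divides gcd(d, e).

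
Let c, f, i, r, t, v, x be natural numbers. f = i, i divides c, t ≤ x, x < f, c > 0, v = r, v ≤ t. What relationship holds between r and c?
r < c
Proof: v = r and v ≤ t, hence r ≤ t. From t ≤ x, r ≤ x. f = i and x < f, so x < i. r ≤ x, so r < i. i divides c and c > 0, hence i ≤ c. Since r < i, r < c.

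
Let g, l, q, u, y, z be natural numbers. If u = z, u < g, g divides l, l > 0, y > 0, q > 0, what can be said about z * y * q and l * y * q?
z * y * q < l * y * q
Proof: Since u = z and u < g, z < g. g divides l and l > 0, so g ≤ l. Since z < g, z < l. Because y > 0, by multiplying by a positive, z * y < l * y. From q > 0, by multiplying by a positive, z * y * q < l * y * q.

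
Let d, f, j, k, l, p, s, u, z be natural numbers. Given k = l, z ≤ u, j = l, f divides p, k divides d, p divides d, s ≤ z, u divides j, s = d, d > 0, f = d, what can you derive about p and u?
p = u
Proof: f = d and f divides p, hence d divides p. p divides d, so p = d. s = d and s ≤ z, hence d ≤ z. z ≤ u, so d ≤ u. j = l and u divides j, therefore u divides l. k = l and k divides d, hence l divides d. From u divides l, u divides d. Because d > 0, u ≤ d. Since d ≤ u, d = u. Since p = d, p = u.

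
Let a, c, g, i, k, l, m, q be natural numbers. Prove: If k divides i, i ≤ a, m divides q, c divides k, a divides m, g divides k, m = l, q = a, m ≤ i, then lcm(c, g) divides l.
c divides k and g divides k, thus lcm(c, g) divides k. From q = a and m divides q, m divides a. a divides m, so a = m. Because i ≤ a, i ≤ m. m ≤ i, so i = m. Because m = l, i = l. Since k divides i, k divides l. Since lcm(c, g) divides k, lcm(c, g) divides l.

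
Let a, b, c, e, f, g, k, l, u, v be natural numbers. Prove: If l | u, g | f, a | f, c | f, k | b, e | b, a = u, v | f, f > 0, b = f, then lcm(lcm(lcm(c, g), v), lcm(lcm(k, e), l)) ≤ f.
c | f and g | f, therefore lcm(c, g) | f. v | f, so lcm(lcm(c, g), v) | f. k | b and e | b, so lcm(k, e) | b. Since b = f, lcm(k, e) | f. From a = u and a | f, u | f. Since l | u, l | f. Since lcm(k, e) | f, lcm(lcm(k, e), l) | f. Since lcm(lcm(c, g), v) | f, lcm(lcm(lcm(c, g), v), lcm(lcm(k, e), l)) | f. f > 0, so lcm(lcm(lcm(c, g), v), lcm(lcm(k, e), l)) ≤ f.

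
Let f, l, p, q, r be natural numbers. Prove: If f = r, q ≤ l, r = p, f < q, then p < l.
f = r and r = p, therefore f = p. f < q and q ≤ l, hence f < l. f = p, so p < l.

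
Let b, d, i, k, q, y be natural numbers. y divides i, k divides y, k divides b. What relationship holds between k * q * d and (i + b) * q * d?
k * q * d divides (i + b) * q * d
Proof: Because k divides y and y divides i, k divides i. k divides b, so k divides i + b. Then k * q divides (i + b) * q. Then k * q * d divides (i + b) * q * d.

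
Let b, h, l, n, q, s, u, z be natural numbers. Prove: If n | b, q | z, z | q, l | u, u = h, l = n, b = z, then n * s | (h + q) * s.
l = n and l | u, so n | u. u = h, so n | h. z | q and q | z, hence z = q. b = z, so b = q. Since n | b, n | q. Since n | h, n | h + q. Then n * s | (h + q) * s.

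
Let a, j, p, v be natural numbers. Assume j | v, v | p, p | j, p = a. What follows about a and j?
a = j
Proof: j | v and v | p, thus j | p. Since p | j, j = p. Since p = a, j = a. Then a = j.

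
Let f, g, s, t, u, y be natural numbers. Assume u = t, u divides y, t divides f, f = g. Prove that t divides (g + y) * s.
f = g and t divides f, hence t divides g. u = t and u divides y, hence t divides y. t divides g, so t divides g + y. Then t divides (g + y) * s.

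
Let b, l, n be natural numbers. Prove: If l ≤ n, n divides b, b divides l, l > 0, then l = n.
Since n divides b and b divides l, n divides l. l > 0, so n ≤ l. Since l ≤ n, l = n.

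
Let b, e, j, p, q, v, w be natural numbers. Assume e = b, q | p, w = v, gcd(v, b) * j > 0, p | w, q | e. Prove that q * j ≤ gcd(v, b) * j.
w = v and p | w, hence p | v. Because q | p, q | v. e = b and q | e, therefore q | b. q | v, so q | gcd(v, b). Then q * j | gcd(v, b) * j. Since gcd(v, b) * j > 0, q * j ≤ gcd(v, b) * j.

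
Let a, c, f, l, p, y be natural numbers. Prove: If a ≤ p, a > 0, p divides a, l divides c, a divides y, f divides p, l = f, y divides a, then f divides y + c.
Because p divides a and a > 0, p ≤ a. a ≤ p, so p = a. From a divides y and y divides a, a = y. Since p = a, p = y. From f divides p, f divides y. l = f and l divides c, hence f divides c. f divides y, so f divides y + c.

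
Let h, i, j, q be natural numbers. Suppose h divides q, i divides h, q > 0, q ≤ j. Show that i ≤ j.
Since i divides h and h divides q, i divides q. Since q > 0, i ≤ q. Since q ≤ j, i ≤ j.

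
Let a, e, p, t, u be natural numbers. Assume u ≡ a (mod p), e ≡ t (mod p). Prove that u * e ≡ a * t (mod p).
u ≡ a (mod p) and e ≡ t (mod p). By multiplying congruences, u * e ≡ a * t (mod p).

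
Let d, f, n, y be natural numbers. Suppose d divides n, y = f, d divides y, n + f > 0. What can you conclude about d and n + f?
d ≤ n + f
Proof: From y = f and d divides y, d divides f. d divides n, so d divides n + f. Since n + f > 0, d ≤ n + f.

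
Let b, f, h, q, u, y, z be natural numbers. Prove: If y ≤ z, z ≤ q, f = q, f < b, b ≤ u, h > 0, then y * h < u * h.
y ≤ z and z ≤ q, so y ≤ q. f < b and b ≤ u, thus f < u. Because f = q, q < u. Since y ≤ q, y < u. Combining with h > 0, by multiplying by a positive, y * h < u * h.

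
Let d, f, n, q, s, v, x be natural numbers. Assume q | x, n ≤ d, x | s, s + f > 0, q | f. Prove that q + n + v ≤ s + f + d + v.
Since q | x and x | s, q | s. Since q | f, q | s + f. s + f > 0, so q ≤ s + f. Since n ≤ d, q + n ≤ s + f + d. Then q + n + v ≤ s + f + d + v.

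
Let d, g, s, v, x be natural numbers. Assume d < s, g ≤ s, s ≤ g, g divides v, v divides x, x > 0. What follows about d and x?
d < x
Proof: Since g ≤ s and s ≤ g, g = s. Since g divides v and v divides x, g divides x. Because g = s, s divides x. x > 0, so s ≤ x. Since d < s, d < x.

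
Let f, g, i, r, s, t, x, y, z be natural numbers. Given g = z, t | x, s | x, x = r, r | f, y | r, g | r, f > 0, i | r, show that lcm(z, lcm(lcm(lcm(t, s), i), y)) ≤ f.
Since g = z and g | r, z | r. Since t | x and s | x, lcm(t, s) | x. x = r, so lcm(t, s) | r. i | r, so lcm(lcm(t, s), i) | r. y | r, so lcm(lcm(lcm(t, s), i), y) | r. z | r, so lcm(z, lcm(lcm(lcm(t, s), i), y)) | r. Because r | f, lcm(z, lcm(lcm(lcm(t, s), i), y)) | f. f > 0, so lcm(z, lcm(lcm(lcm(t, s), i), y)) ≤ f.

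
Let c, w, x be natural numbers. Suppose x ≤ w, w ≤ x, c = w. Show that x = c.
w ≤ x and x ≤ w, so w = x. c = w, so c = x. Then x = c.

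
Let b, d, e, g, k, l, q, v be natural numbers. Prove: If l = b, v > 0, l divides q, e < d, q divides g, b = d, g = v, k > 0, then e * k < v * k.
l = b and l divides q, therefore b divides q. Since q divides g, b divides g. b = d, so d divides g. g = v, so d divides v. Because v > 0, d ≤ v. e < d, so e < v. From k > 0, by multiplying by a positive, e * k < v * k.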